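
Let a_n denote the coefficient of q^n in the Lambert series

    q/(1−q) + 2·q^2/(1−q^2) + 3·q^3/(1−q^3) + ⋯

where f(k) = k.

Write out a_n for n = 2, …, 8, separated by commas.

3, 4, 7, 6, 12, 8, 15

n=2: 1·2 2·1  f→[1+2]=3
q^3  k|3↦f(k): 3:3 1:1  a_3=4
q^4  k|4↦f(k): 1:1 2:2 4:4  a_4=7
q^5  k|5↦f(k): 5:5 1:1  a_5=6
n=6: 1·6 2·3 3·2 6·1  f→[1+2+3+6]=12
[q^7] f(1)=1,f(7)=7 ⇒ 8
q^8  k|8↦f(k): 8:8 4:4 2:2 1:1  a_8=15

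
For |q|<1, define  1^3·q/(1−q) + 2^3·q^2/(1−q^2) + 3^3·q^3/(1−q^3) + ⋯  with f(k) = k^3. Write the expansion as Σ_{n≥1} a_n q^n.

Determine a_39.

a_39 = 61544

d|39:{39,13,3,1}  Σf=59319+2197+27+1=61544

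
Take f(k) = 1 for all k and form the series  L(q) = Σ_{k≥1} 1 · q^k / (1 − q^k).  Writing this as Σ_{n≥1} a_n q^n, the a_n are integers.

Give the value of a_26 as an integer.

n=26: 26·1 13·2 2·13 1·26  f→[1+1+1+1]=4

a_26 = 4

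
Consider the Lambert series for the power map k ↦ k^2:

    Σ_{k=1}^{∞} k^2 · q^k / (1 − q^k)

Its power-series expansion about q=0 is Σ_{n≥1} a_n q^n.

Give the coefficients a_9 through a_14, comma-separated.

91, 130, 122, 210, 170, 250

d|9:{9,3,1}  Σf=81+9+1=91
[q^10] f(1)=1,f(2)=4,f(5)=25,f(10)=100 ⇒ 130
d|11:{1,11}  Σf=1+121=122
q^12  k|12↦f(k): 12:144 6:36 4:16 3:9 2:4 1:1  a_12=210
[q^13] f(1)=1,f(13)=169 ⇒ 170
q^14  k|14↦f(k): 1:1 2:4 7:49 14:196  a_14=250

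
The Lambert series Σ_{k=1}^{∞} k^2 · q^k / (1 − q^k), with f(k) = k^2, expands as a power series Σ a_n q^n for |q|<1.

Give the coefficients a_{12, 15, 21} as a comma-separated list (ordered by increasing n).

n=12: 12·1 6·2 4·3 3·4 2·6 1·12  f→[144+36+16+9+4+1]=210
[q^15] f(1)=1,f(3)=9,f(5)=25,f(15)=225 ⇒ 260
n=21: 21·1 7·3 3·7 1·21  f→[441+49+9+1]=500

210, 260, 500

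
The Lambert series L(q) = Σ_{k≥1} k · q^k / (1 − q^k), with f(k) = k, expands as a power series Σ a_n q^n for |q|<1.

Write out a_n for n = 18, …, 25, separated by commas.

39, 20, 42, 32, 36, 24, 60, 31

d|18:{1,2,3,6,9,18}  Σf=1+2+3+6+9+18=39
d|19:{1,19}  Σf=1+19=20
[q^20] f(1)=1,f(2)=2,f(4)=4,f(5)=5,f(10)=10,f(20)=20 ⇒ 42
n=21: 21·1 7·3 3·7 1·21  f→[21+7+3+1]=32
n=22: 1·22 2·11 11·2 22·1  f→[1+2+11+22]=36
d|23:{1,23}  Σf=1+23=24
[q^24] f(1)=1,f(2)=2,f(3)=3,f(4)=4,f(6)=6,f(8)=8,f(12)=12,f(24)=24 ⇒ 60
d|25:{1,5,25}  Σf=1+5+25=31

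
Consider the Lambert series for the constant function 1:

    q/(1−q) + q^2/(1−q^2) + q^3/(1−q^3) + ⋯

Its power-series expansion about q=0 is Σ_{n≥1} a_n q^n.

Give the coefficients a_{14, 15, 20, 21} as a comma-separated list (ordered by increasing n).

d|14:{1,2,7,14}  Σf=1+1+1+1=4
n=15: 15·1 5·3 3·5 1·15  f→[1+1+1+1]=4
n=20: 1·20 2·10 4·5 5·4 10·2 20·1  f→[1+1+1+1+1+1]=6
[q^21] f(21)=1,f(7)=1,f(3)=1,f(1)=1 ⇒ 4

4, 4, 6, 4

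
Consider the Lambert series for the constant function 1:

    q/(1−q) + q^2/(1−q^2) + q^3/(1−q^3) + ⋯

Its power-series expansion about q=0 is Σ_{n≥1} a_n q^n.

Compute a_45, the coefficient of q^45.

a_45 = 6

n=45: 45·1 15·3 9·5 5·9 3·15 1·45  f→[1+1+1+1+1+1]=6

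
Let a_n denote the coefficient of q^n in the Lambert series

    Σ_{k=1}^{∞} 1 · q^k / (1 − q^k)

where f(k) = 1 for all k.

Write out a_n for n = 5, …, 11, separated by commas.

2, 4, 2, 4, 3, 4, 2

d|5:{5,1}  Σf=1+1=2
[q^6] f(6)=1,f(3)=1,f(2)=1,f(1)=1 ⇒ 4
n=7: 1·7 7·1  f→[1+1]=2
d|8:{1,2,4,8}  Σf=1+1+1+1=4
n=9: 1·9 3·3 9·1  f→[1+1+1]=3
n=10: 1·10 2·5 5·2 10·1  f→[1+1+1+1]=4
[q^11] f(11)=1,f(1)=1 ⇒ 2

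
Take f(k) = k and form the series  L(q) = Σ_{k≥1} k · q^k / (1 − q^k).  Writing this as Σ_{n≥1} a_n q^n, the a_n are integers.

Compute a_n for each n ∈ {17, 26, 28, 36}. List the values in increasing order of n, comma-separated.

18, 42, 56, 91

d|17:{1,17}  Σf=1+17=18
q^26  k|26↦f(k): 1:1 2:2 13:13 26:26  a_26=42
q^28  k|28↦f(k): 1:1 2:2 4:4 7:7 14:14 28:28  a_28=56
q^36  k|36↦f(k): 36:36 18:18 12:12 9:9 6:6 4:4 3:3 2:2 1:1  a_36=91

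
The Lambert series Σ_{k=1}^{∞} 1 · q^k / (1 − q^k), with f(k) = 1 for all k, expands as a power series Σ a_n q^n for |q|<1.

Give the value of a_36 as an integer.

n=36: 1·36 2·18 3·12 4·9 6·6 9·4 12·3 18·2 36·1  f→[1+1+1+1+1+1+1+1+1]=9

a_36 = 9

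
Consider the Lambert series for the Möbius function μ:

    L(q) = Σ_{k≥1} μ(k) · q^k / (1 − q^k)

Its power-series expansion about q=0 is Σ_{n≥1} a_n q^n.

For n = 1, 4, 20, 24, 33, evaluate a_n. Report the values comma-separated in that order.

n=1: 1·1  μ→[1]=1
q^4  k|4↦μ(k): 4:0 2:-1 1:1  a_4=0
n=20: 20·1 10·2 5·4 4·5 2·10 1·20  μ→[0+1+(-1)+0+(-1)+1]=0
d|24:{1,2,3,4,6,8,12,24}  Σμ=1+(-1)+(-1)+0+1+0+0+0=0
d|33:{1,3,11,33}  Σμ=1+(-1)+(-1)+1=0

1, 0, 0, 0, 0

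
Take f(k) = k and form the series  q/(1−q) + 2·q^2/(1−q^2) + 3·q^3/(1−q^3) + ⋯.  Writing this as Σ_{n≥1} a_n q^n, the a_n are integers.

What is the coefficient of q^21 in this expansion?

a_21 = 32

q^21  k|21↦f(k): 1:1 3:3 7:7 21:21  a_21=32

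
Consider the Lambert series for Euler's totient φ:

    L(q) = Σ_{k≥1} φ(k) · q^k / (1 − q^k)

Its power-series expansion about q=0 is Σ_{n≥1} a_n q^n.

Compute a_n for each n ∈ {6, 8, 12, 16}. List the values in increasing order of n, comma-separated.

q^6  k|6↦φ(k): 1:1 2:1 3:2 6:2  a_6=6
q^8  k|8↦φ(k): 8:4 4:2 2:1 1:1  a_8=8
q^12  k|12↦φ(k): 12:4 6:2 4:2 3:2 2:1 1:1  a_12=12
[q^16] φ(1)=1,φ(2)=1,φ(4)=2,φ(8)=4,φ(16)=8 ⇒ 16

6, 8, 12, 16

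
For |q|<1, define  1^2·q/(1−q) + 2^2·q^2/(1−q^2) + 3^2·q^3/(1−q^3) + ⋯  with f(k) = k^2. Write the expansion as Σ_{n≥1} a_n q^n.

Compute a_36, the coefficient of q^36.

n=36: 36·1 18·2 12·3 9·4 6·6 4·9 3·12 2·18 1·36  f→[1296+324+144+81+36+16+9+4+1]=1911

a_36 = 1911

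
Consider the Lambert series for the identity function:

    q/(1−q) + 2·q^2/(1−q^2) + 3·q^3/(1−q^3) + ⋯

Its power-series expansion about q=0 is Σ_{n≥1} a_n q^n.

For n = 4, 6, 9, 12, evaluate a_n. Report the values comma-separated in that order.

q^4  k|4↦f(k): 1:1 2:2 4:4  a_4=7
d|6:{6,3,2,1}  Σf=6+3+2+1=12
d|9:{1,3,9}  Σf=1+3+9=13
[q^12] f(1)=1,f(2)=2,f(3)=3,f(4)=4,f(6)=6,f(12)=12 ⇒ 28

7, 12, 13, 28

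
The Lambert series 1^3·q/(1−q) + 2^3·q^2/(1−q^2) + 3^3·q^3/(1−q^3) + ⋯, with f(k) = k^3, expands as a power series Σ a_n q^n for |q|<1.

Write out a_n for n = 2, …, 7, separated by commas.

9, 28, 73, 126, 252, 344

d|2:{2,1}  Σf=8+1=9
d|3:{3,1}  Σf=27+1=28
q^4  k|4↦f(k): 1:1 2:8 4:64  a_4=73
q^5  k|5↦f(k): 5:125 1:1  a_5=126
q^6  k|6↦f(k): 1:1 2:8 3:27 6:216  a_6=252
d|7:{7,1}  Σf=343+1=344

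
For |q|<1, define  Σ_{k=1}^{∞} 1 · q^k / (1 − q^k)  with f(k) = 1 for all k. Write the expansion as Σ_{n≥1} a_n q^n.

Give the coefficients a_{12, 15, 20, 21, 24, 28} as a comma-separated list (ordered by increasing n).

[q^12] f(12)=1,f(6)=1,f(4)=1,f(3)=1,f(2)=1,f(1)=1 ⇒ 6
d|15:{1,3,5,15}  Σf=1+1+1+1=4
[q^20] f(20)=1,f(10)=1,f(5)=1,f(4)=1,f(2)=1,f(1)=1 ⇒ 6
n=21: 1·21 3·7 7·3 21·1  f→[1+1+1+1]=4
n=24: 24·1 12·2 8·3 6·4 4·6 3·8 2·12 1·24  f→[1+1+1+1+1+1+1+1]=8
n=28: 28·1 14·2 7·4 4·7 2·14 1·28  f→[1+1+1+1+1+1]=6

6, 4, 6, 4, 8, 6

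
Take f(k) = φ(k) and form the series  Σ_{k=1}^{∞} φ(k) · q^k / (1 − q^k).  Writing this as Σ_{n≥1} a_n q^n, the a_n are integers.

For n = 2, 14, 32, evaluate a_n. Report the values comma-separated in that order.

d|2:{1,2}  Σφ=1+1=2
n=14: 1·14 2·7 7·2 14·1  φ→[1+1+6+6]=14
q^32  k|32↦φ(k): 32:16 16:8 8:4 4:2 2:1 1:1  a_32=32

2, 14, 32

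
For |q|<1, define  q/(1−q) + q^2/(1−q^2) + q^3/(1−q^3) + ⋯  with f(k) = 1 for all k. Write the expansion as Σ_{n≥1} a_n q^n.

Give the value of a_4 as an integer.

a_4 = 3

[q^4] f(1)=1,f(2)=1,f(4)=1 ⇒ 3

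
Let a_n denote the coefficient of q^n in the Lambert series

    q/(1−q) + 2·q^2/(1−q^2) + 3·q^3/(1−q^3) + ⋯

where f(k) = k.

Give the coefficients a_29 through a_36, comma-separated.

30, 72, 32, 63, 48, 54, 48, 91

d|29:{29,1}  Σf=29+1=30
d|30:{30,15,10,6,5,3,2,1}  Σf=30+15+10+6+5+3+2+1=72
q^31  k|31↦f(k): 1:1 31:31  a_31=32
d|32:{32,16,8,4,2,1}  Σf=32+16+8+4+2+1=63
d|33:{33,11,3,1}  Σf=33+11+3+1=48
q^34  k|34↦f(k): 1:1 2:2 17:17 34:34  a_34=54
d|35:{1,5,7,35}  Σf=1+5+7+35=48
d|36:{1,2,3,4,6,9,12,18,36}  Σf=1+2+3+4+6+9+12+18+36=91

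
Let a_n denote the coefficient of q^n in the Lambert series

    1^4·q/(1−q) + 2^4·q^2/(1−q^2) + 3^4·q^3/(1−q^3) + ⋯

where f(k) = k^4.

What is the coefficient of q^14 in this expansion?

a_14 = 40834

n=14: 1·14 2·7 7·2 14·1  f→[1+16+2401+38416]=40834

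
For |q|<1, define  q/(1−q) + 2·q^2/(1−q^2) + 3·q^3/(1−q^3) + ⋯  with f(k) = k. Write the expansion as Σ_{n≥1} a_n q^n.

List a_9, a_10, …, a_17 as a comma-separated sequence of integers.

q^9  k|9↦f(k): 9:9 3:3 1:1  a_9=13
q^10  k|10↦f(k): 1:1 2:2 5:5 10:10  a_10=18
[q^11] f(1)=1,f(11)=11 ⇒ 12
n=12: 1·12 2·6 3·4 4·3 6·2 12·1  f→[1+2+3+4+6+12]=28
n=13: 1·13 13·1  f→[1+13]=14
q^14  k|14↦f(k): 1:1 2:2 7:7 14:14  a_14=24
n=15: 15·1 5·3 3·5 1·15  f→[15+5+3+1]=24
[q^16] f(1)=1,f(2)=2,f(4)=4,f(8)=8,f(16)=16 ⇒ 31
n=17: 17·1 1·17  f→[17+1]=18

13, 18, 12, 28, 14, 24, 24, 31, 18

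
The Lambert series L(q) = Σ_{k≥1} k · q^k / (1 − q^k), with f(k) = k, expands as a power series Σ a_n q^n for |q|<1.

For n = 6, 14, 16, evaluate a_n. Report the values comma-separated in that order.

n=6: 1·6 2·3 3·2 6·1  f→[1+2+3+6]=12
[q^14] f(1)=1,f(2)=2,f(7)=7,f(14)=14 ⇒ 24
n=16: 16·1 8·2 4·4 2·8 1·16  f→[16+8+4+2+1]=31

12, 24, 31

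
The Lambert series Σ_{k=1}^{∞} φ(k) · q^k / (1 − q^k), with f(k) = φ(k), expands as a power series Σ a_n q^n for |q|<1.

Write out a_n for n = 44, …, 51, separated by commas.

n=44: 1·44 2·22 4·11 11·4 22·2 44·1  φ→[1+1+2+10+10+20]=44
q^45  k|45↦φ(k): 1:1 3:2 5:4 9:6 15:8 45:24  a_45=45
d|46:{46,23,2,1}  Σφ=22+22+1+1=46
n=47: 1·47 47·1  φ→[1+46]=47
[q^48] φ(1)=1,φ(2)=1,φ(3)=2,φ(4)=2,φ(6)=2,φ(8)=4,φ(12)=4,φ(16)=8,φ(24)=8,φ(48)=16 ⇒ 48
[q^49] φ(49)=42,φ(7)=6,φ(1)=1 ⇒ 49
d|50:{1,2,5,10,25,50}  Σφ=1+1+4+4+20+20=50
n=51: 1·51 3·17 17·3 51·1  φ→[1+2+16+32]=51

44, 45, 46, 47, 48, 49, 50, 51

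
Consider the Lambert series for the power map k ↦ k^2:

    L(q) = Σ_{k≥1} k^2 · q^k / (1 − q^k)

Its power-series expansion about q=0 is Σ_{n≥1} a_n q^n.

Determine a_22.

d|22:{22,11,2,1}  Σf=484+121+4+1=610

a_22 = 610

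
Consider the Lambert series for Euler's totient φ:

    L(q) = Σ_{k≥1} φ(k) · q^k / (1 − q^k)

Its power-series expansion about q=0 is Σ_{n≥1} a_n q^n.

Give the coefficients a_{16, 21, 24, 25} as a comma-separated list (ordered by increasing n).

q^16  k|16↦φ(k): 1:1 2:1 4:2 8:4 16:8  a_16=16
n=21: 21·1 7·3 3·7 1·21  φ→[12+6+2+1]=21
d|24:{24,12,8,6,4,3,2,1}  Σφ=8+4+4+2+2+2+1+1=24
[q^25] φ(1)=1,φ(5)=4,φ(25)=20 ⇒ 25

16, 21, 24, 25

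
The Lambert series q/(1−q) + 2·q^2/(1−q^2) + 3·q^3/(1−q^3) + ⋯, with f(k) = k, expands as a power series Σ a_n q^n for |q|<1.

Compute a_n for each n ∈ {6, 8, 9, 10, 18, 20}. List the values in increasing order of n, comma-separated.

[q^6] f(1)=1,f(2)=2,f(3)=3,f(6)=6 ⇒ 12
[q^8] f(1)=1,f(2)=2,f(4)=4,f(8)=8 ⇒ 15
d|9:{9,3,1}  Σf=9+3+1=13
q^10  k|10↦f(k): 10:10 5:5 2:2 1:1  a_10=18
n=18: 1·18 2·9 3·6 6·3 9·2 18·1  f→[1+2+3+6+9+18]=39
d|20:{1,2,4,5,10,20}  Σf=1+2+4+5+10+20=42

12, 15, 13, 18, 39, 42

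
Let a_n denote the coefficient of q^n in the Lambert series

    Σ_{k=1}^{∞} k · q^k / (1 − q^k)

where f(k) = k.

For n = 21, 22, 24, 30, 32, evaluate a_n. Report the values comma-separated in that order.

n=21: 21·1 7·3 3·7 1·21  f→[21+7+3+1]=32
d|22:{22,11,2,1}  Σf=22+11+2+1=36
n=24: 1·24 2·12 3·8 4·6 6·4 8·3 12·2 24·1  f→[1+2+3+4+6+8+12+24]=60
d|30:{1,2,3,5,6,10,15,30}  Σf=1+2+3+5+6+10+15+30=72
d|32:{32,16,8,4,2,1}  Σf=32+16+8+4+2+1=63

32, 36, 60, 72, 63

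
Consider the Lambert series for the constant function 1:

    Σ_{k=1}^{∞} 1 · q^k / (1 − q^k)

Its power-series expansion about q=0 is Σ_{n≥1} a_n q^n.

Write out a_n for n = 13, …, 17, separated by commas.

q^13  k|13↦f(k): 13:1 1:1  a_13=2
q^14  k|14↦f(k): 14:1 7:1 2:1 1:1  a_14=4
q^15  k|15↦f(k): 1:1 3:1 5:1 15:1  a_15=4
[q^16] f(16)=1,f(8)=1,f(4)=1,f(2)=1,f(1)=1 ⇒ 5
n=17: 17·1 1·17  f→[1+1]=2

2, 4, 4, 5, 2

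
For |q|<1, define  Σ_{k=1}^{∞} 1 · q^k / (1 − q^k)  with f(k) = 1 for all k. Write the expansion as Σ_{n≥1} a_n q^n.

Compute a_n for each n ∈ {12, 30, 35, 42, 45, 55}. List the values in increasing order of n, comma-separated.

q^12  k|12↦f(k): 1:1 2:1 3:1 4:1 6:1 12:1  a_12=6
d|30:{1,2,3,5,6,10,15,30}  Σf=1+1+1+1+1+1+1+1=8
q^35  k|35↦f(k): 35:1 7:1 5:1 1:1  a_35=4
q^42  k|42↦f(k): 1:1 2:1 3:1 6:1 7:1 14:1 21:1 42:1  a_42=8
[q^45] f(1)=1,f(3)=1,f(5)=1,f(9)=1,f(15)=1,f(45)=1 ⇒ 6
d|55:{1,5,11,55}  Σf=1+1+1+1=4

6, 8, 4, 8, 6, 4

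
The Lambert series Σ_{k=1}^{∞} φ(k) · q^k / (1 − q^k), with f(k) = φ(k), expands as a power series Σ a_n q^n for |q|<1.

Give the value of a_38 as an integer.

[q^38] φ(38)=18,φ(19)=18,φ(2)=1,φ(1)=1 ⇒ 38

a_38 = 38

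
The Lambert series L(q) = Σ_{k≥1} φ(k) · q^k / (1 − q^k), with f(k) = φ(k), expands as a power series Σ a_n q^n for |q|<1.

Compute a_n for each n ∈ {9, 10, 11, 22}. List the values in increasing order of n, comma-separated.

d|9:{9,3,1}  Σφ=6+2+1=9
n=10: 1·10 2·5 5·2 10·1  φ→[1+1+4+4]=10
d|11:{1,11}  Σφ=1+10=11
d|22:{1,2,11,22}  Σφ=1+1+10+10=22

9, 10, 11, 22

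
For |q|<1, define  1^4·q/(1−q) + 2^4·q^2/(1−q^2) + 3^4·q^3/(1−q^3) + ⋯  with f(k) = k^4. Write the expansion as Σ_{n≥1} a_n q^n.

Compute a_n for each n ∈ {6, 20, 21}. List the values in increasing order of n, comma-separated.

1394, 170898, 196964

n=6: 6·1 3·2 2·3 1·6  f→[1296+81+16+1]=1394
[q^20] f(1)=1,f(2)=16,f(4)=256,f(5)=625,f(10)=10000,f(20)=160000 ⇒ 170898
[q^21] f(1)=1,f(3)=81,f(7)=2401,f(21)=194481 ⇒ 196964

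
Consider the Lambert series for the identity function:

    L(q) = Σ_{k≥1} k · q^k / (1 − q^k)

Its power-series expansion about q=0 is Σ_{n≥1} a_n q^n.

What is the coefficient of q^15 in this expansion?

q^15  k|15↦f(k): 1:1 3:3 5:5 15:15  a_15=24

a_15 = 24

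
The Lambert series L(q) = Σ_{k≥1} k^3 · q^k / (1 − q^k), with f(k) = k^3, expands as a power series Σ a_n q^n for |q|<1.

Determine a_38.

a_38 = 61740

[q^38] f(38)=54872,f(19)=6859,f(2)=8,f(1)=1 ⇒ 61740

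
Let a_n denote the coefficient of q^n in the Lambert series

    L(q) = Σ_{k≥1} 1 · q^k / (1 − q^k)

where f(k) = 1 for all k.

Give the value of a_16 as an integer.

a_16 = 5

q^16  k|16↦f(k): 16:1 8:1 4:1 2:1 1:1  a_16=5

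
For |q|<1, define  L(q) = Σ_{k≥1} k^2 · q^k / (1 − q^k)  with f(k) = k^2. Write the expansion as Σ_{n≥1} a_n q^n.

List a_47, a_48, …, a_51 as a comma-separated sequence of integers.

2210, 3410, 2451, 3255, 2900

d|47:{1,47}  Σf=1+2209=2210
n=48: 1·48 2·24 3·16 4·12 6·8 8·6 12·4 16·3 24·2 48·1  f→[1+4+9+16+36+64+144+256+576+2304]=3410
n=49: 1·49 7·7 49·1  f→[1+49+2401]=2451
d|50:{50,25,10,5,2,1}  Σf=2500+625+100+25+4+1=3255
n=51: 51·1 17·3 3·17 1·51  f→[2601+289+9+1]=2900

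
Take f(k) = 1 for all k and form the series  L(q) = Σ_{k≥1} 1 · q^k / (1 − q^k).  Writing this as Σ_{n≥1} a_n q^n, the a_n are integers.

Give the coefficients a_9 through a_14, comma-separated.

3, 4, 2, 6, 2, 4

d|9:{9,3,1}  Σf=1+1+1=3
[q^10] f(1)=1,f(2)=1,f(5)=1,f(10)=1 ⇒ 4
[q^11] f(11)=1,f(1)=1 ⇒ 2
q^12  k|12↦f(k): 12:1 6:1 4:1 3:1 2:1 1:1  a_12=6
[q^13] f(13)=1,f(1)=1 ⇒ 2
q^14  k|14↦f(k): 1:1 2:1 7:1 14:1  a_14=4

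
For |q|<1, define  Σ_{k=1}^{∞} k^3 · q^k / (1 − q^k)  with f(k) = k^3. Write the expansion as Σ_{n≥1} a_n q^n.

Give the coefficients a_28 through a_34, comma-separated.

25112, 24390, 31752, 29792, 37449, 37296, 44226

q^28  k|28↦f(k): 1:1 2:8 4:64 7:343 14:2744 28:21952  a_28=25112
n=29: 1·29 29·1  f→[1+24389]=24390
[q^30] f(1)=1,f(2)=8,f(3)=27,f(5)=125,f(6)=216,f(10)=1000,f(15)=3375,f(30)=27000 ⇒ 31752
q^31  k|31↦f(k): 1:1 31:29791  a_31=29792
d|32:{1,2,4,8,16,32}  Σf=1+8+64+512+4096+32768=37449
q^33  k|33↦f(k): 33:35937 11:1331 3:27 1:1  a_33=37296
[q^34] f(1)=1,f(2)=8,f(17)=4913,f(34)=39304 ⇒ 44226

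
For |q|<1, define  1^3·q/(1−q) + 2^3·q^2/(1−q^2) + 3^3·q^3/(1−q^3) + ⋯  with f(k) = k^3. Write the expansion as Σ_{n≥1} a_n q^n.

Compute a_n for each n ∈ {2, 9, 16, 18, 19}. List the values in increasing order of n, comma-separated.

9, 757, 4681, 6813, 6860

n=2: 2·1 1·2  f→[8+1]=9
n=9: 9·1 3·3 1·9  f→[729+27+1]=757
n=16: 1·16 2·8 4·4 8·2 16·1  f→[1+8+64+512+4096]=4681
[q^18] f(1)=1,f(2)=8,f(3)=27,f(6)=216,f(9)=729,f(18)=5832 ⇒ 6813
n=19: 1·19 19·1  f→[1+6859]=6860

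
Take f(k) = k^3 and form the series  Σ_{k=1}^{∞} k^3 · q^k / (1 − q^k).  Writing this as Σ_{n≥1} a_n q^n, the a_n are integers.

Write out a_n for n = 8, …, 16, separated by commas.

585, 757, 1134, 1332, 2044, 2198, 3096, 3528, 4681

q^8  k|8↦f(k): 8:512 4:64 2:8 1:1  a_8=585
d|9:{9,3,1}  Σf=729+27+1=757
[q^10] f(10)=1000,f(5)=125,f(2)=8,f(1)=1 ⇒ 1134
q^11  k|11↦f(k): 1:1 11:1331  a_11=1332
d|12:{12,6,4,3,2,1}  Σf=1728+216+64+27+8+1=2044
d|13:{1,13}  Σf=1+2197=2198
[q^14] f(1)=1,f(2)=8,f(7)=343,f(14)=2744 ⇒ 3096
n=15: 1·15 3·5 5·3 15·1  f→[1+27+125+3375]=3528
n=16: 1·16 2·8 4·4 8·2 16·1  f→[1+8+64+512+4096]=4681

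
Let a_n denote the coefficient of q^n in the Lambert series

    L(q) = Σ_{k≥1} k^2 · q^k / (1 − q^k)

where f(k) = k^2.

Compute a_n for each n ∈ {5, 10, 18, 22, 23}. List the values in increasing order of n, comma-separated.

26, 130, 455, 610, 530

[q^5] f(5)=25,f(1)=1 ⇒ 26
q^10  k|10↦f(k): 10:100 5:25 2:4 1:1  a_10=130
q^18  k|18↦f(k): 18:324 9:81 6:36 3:9 2:4 1:1  a_18=455
d|22:{22,11,2,1}  Σf=484+121+4+1=610
d|23:{23,1}  Σf=529+1=530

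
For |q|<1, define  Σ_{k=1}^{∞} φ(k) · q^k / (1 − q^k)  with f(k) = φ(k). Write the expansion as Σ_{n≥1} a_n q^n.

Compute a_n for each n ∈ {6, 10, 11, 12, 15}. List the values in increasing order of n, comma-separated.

[q^6] φ(6)=2,φ(3)=2,φ(2)=1,φ(1)=1 ⇒ 6
d|10:{10,5,2,1}  Σφ=4+4+1+1=10
n=11: 11·1 1·11  φ→[10+1]=11
q^12  k|12↦φ(k): 12:4 6:2 4:2 3:2 2:1 1:1  a_12=12
q^15  k|15↦φ(k): 15:8 5:4 3:2 1:1  a_15=15

6, 10, 11, 12, 15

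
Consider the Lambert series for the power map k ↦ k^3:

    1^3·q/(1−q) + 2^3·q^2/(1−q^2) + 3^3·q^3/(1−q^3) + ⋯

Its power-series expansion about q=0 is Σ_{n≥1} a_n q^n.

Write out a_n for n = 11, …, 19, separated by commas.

1332, 2044, 2198, 3096, 3528, 4681, 4914, 6813, 6860

q^11  k|11↦f(k): 1:1 11:1331  a_11=1332
d|12:{1,2,3,4,6,12}  Σf=1+8+27+64+216+1728=2044
d|13:{1,13}  Σf=1+2197=2198
n=14: 14·1 7·2 2·7 1·14  f→[2744+343+8+1]=3096
n=15: 15·1 5·3 3·5 1·15  f→[3375+125+27+1]=3528
n=16: 1·16 2·8 4·4 8·2 16·1  f→[1+8+64+512+4096]=4681
d|17:{17,1}  Σf=4913+1=4914
n=18: 18·1 9·2 6·3 3·6 2·9 1·18  f→[5832+729+216+27+8+1]=6813
n=19: 1·19 19·1  f→[1+6859]=6860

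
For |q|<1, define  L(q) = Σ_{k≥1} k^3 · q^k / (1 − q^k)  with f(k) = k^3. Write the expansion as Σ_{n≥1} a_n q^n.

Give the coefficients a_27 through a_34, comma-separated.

d|27:{1,3,9,27}  Σf=1+27+729+19683=20440
d|28:{28,14,7,4,2,1}  Σf=21952+2744+343+64+8+1=25112
d|29:{29,1}  Σf=24389+1=24390
d|30:{30,15,10,6,5,3,2,1}  Σf=27000+3375+1000+216+125+27+8+1=31752
n=31: 1·31 31·1  f→[1+29791]=29792
d|32:{1,2,4,8,16,32}  Σf=1+8+64+512+4096+32768=37449
d|33:{1,3,11,33}  Σf=1+27+1331+35937=37296
n=34: 1·34 2·17 17·2 34·1  f→[1+8+4913+39304]=44226

20440, 25112, 24390, 31752, 29792, 37449, 37296, 44226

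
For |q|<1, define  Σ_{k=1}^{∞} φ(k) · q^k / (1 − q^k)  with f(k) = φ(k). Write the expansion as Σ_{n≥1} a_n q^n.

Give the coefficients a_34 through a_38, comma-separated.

d|34:{1,2,17,34}  Σφ=1+1+16+16=34
[q^35] φ(1)=1,φ(5)=4,φ(7)=6,φ(35)=24 ⇒ 35
q^36  k|36↦φ(k): 1:1 2:1 3:2 4:2 6:2 9:6 12:4 18:6 36:12  a_36=36
n=37: 1·37 37·1  φ→[1+36]=37
[q^38] φ(1)=1,φ(2)=1,φ(19)=18,φ(38)=18 ⇒ 38

34, 35, 36, 37, 38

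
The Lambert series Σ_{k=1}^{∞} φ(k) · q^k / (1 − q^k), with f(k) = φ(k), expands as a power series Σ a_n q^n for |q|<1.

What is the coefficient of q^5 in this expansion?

n=5: 5·1 1·5  φ→[4+1]=5

a_5 = 5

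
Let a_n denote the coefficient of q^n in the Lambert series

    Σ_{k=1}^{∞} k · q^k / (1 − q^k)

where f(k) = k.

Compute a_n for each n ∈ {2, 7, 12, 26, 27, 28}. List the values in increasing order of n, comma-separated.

d|2:{2,1}  Σf=2+1=3
[q^7] f(7)=7,f(1)=1 ⇒ 8
q^12  k|12↦f(k): 1:1 2:2 3:3 4:4 6:6 12:12  a_12=28
q^26  k|26↦f(k): 1:1 2:2 13:13 26:26  a_26=42
d|27:{1,3,9,27}  Σf=1+3+9+27=40
d|28:{1,2,4,7,14,28}  Σf=1+2+4+7+14+28=56

3, 8, 28, 42, 40, 56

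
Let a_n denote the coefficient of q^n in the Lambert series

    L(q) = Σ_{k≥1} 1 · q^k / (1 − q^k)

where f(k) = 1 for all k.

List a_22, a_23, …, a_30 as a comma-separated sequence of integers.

q^22  k|22↦f(k): 1:1 2:1 11:1 22:1  a_22=4
[q^23] f(23)=1,f(1)=1 ⇒ 2
q^24  k|24↦f(k): 1:1 2:1 3:1 4:1 6:1 8:1 12:1 24:1  a_24=8
[q^25] f(1)=1,f(5)=1,f(25)=1 ⇒ 3
[q^26] f(26)=1,f(13)=1,f(2)=1,f(1)=1 ⇒ 4
d|27:{1,3,9,27}  Σf=1+1+1+1=4
q^28  k|28↦f(k): 28:1 14:1 7:1 4:1 2:1 1:1  a_28=6
d|29:{29,1}  Σf=1+1=2
q^30  k|30↦f(k): 30:1 15:1 10:1 6:1 5:1 3:1 2:1 1:1  a_30=8

4, 2, 8, 3, 4, 4, 6, 2, 8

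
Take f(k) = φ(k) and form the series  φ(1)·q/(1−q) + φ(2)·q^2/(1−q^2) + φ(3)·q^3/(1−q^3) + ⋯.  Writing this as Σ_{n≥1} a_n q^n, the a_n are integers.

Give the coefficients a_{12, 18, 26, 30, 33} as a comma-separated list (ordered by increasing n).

n=12: 1·12 2·6 3·4 4·3 6·2 12·1  φ→[1+1+2+2+2+4]=12
q^18  k|18↦φ(k): 18:6 9:6 6:2 3:2 2:1 1:1  a_18=18
d|26:{1,2,13,26}  Σφ=1+1+12+12=26
[q^30] φ(30)=8,φ(15)=8,φ(10)=4,φ(6)=2,φ(5)=4,φ(3)=2,φ(2)=1,φ(1)=1 ⇒ 30
q^33  k|33↦φ(k): 1:1 3:2 11:10 33:20  a_33=33

12, 18, 26, 30, 33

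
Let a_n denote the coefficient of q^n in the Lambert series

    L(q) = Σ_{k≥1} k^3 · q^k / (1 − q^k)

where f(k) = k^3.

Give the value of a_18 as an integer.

n=18: 1·18 2·9 3·6 6·3 9·2 18·1  f→[1+8+27+216+729+5832]=6813

a_18 = 6813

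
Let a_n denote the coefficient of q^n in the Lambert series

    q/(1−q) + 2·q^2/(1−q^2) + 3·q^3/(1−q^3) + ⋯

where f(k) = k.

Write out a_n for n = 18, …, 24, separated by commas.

[q^18] f(18)=18,f(9)=9,f(6)=6,f(3)=3,f(2)=2,f(1)=1 ⇒ 39
[q^19] f(1)=1,f(19)=19 ⇒ 20
q^20  k|20↦f(k): 1:1 2:2 4:4 5:5 10:10 20:20  a_20=42
q^21  k|21↦f(k): 21:21 7:7 3:3 1:1  a_21=32
q^22  k|22↦f(k): 22:22 11:11 2:2 1:1  a_22=36
q^23  k|23↦f(k): 23:23 1:1  a_23=24
q^24  k|24↦f(k): 24:24 12:12 8:8 6:6 4:4 3:3 2:2 1:1  a_24=60

39, 20, 42, 32, 36, 24, 60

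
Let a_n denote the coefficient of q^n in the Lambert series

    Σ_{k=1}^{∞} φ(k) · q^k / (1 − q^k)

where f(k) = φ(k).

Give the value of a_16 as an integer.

d|16:{16,8,4,2,1}  Σφ=8+4+2+1+1=16

a_16 = 16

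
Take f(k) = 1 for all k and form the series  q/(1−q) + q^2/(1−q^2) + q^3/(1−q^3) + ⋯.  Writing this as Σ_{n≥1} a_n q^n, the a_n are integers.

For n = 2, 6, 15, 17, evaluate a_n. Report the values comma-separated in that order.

2, 4, 4, 2

[q^2] f(2)=1,f(1)=1 ⇒ 2
[q^6] f(1)=1,f(2)=1,f(3)=1,f(6)=1 ⇒ 4
d|15:{15,5,3,1}  Σf=1+1+1+1=4
q^17  k|17↦f(k): 17:1 1:1  a_17=2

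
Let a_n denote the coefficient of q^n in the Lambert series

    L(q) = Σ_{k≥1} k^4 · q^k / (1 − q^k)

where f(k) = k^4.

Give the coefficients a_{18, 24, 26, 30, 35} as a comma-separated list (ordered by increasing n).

112931, 358258, 485554, 872644, 1503652

q^18  k|18↦f(k): 18:104976 9:6561 6:1296 3:81 2:16 1:1  a_18=112931
q^24  k|24↦f(k): 1:1 2:16 3:81 4:256 6:1296 8:4096 12:20736 24:331776  a_24=358258
d|26:{1,2,13,26}  Σf=1+16+28561+456976=485554
q^30  k|30↦f(k): 30:810000 15:50625 10:10000 6:1296 5:625 3:81 2:16 1:1  a_30=872644
[q^35] f(1)=1,f(5)=625,f(7)=2401,f(35)=1500625 ⇒ 1503652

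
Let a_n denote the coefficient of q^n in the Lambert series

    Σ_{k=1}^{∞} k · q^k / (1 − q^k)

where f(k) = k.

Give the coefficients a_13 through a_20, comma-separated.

[q^13] f(13)=13,f(1)=1 ⇒ 14
n=14: 1·14 2·7 7·2 14·1  f→[1+2+7+14]=24
d|15:{15,5,3,1}  Σf=15+5+3+1=24
q^16  k|16↦f(k): 16:16 8:8 4:4 2:2 1:1  a_16=31
q^17  k|17↦f(k): 17:17 1:1  a_17=18
q^18  k|18↦f(k): 18:18 9:9 6:6 3:3 2:2 1:1  a_18=39
q^19  k|19↦f(k): 1:1 19:19  a_19=20
n=20: 1·20 2·10 4·5 5·4 10·2 20·1  f→[1+2+4+5+10+20]=42

14, 24, 24, 31, 18, 39, 20, 42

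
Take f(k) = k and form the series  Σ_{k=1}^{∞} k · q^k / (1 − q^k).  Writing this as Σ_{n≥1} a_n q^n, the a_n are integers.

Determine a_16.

a_16 = 31

n=16: 1·16 2·8 4·4 8·2 16·1  f→[1+2+4+8+16]=31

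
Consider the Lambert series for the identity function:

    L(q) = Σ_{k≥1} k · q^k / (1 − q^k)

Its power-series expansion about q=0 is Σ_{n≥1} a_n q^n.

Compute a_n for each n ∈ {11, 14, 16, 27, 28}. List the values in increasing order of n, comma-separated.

12, 24, 31, 40, 56

[q^11] f(11)=11,f(1)=1 ⇒ 12
q^14  k|14↦f(k): 1:1 2:2 7:7 14:14  a_14=24
[q^16] f(16)=16,f(8)=8,f(4)=4,f(2)=2,f(1)=1 ⇒ 31
n=27: 1·27 3·9 9·3 27·1  f→[1+3+9+27]=40
n=28: 28·1 14·2 7·4 4·7 2·14 1·28  f→[28+14+7+4+2+1]=56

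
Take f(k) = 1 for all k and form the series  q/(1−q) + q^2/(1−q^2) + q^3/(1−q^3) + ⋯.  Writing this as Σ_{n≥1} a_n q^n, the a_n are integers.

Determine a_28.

a_28 = 6

[q^28] f(28)=1,f(14)=1,f(7)=1,f(4)=1,f(2)=1,f(1)=1 ⇒ 6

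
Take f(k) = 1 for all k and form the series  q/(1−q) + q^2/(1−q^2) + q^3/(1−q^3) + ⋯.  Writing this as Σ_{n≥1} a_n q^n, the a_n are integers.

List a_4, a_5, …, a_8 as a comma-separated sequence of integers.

3, 2, 4, 2, 4

q^4  k|4↦f(k): 4:1 2:1 1:1  a_4=3
[q^5] f(5)=1,f(1)=1 ⇒ 2
[q^6] f(6)=1,f(3)=1,f(2)=1,f(1)=1 ⇒ 4
d|7:{7,1}  Σf=1+1=2
d|8:{8,4,2,1}  Σf=1+1+1+1=4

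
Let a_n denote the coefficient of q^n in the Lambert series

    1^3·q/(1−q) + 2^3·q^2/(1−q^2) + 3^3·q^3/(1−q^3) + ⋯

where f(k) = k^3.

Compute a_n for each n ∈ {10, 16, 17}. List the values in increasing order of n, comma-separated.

[q^10] f(1)=1,f(2)=8,f(5)=125,f(10)=1000 ⇒ 1134
q^16  k|16↦f(k): 16:4096 8:512 4:64 2:8 1:1  a_16=4681
d|17:{17,1}  Σf=4913+1=4914

1134, 4681, 4914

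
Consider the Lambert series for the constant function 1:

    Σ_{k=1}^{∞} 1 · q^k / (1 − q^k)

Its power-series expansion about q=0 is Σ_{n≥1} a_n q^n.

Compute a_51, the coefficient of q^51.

a_51 = 4

d|51:{51,17,3,1}  Σf=1+1+1+1=4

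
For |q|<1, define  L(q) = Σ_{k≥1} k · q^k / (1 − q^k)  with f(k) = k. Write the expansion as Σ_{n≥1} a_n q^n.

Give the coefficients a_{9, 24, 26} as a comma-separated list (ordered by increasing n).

q^9  k|9↦f(k): 1:1 3:3 9:9  a_9=13
d|24:{1,2,3,4,6,8,12,24}  Σf=1+2+3+4+6+8+12+24=60
d|26:{26,13,2,1}  Σf=26+13+2+1=42

13, 60, 42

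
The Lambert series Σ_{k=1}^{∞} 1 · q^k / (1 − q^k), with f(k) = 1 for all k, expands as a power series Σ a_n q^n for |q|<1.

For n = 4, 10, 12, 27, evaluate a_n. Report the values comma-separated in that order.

[q^4] f(1)=1,f(2)=1,f(4)=1 ⇒ 3
n=10: 1·10 2·5 5·2 10·1  f→[1+1+1+1]=4
q^12  k|12↦f(k): 12:1 6:1 4:1 3:1 2:1 1:1  a_12=6
d|27:{27,9,3,1}  Σf=1+1+1+1=4

3, 4, 6, 4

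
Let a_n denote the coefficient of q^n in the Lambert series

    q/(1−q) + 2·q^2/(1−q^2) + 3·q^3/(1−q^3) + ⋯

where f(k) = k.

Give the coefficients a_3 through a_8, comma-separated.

n=3: 3·1 1·3  f→[3+1]=4
q^4  k|4↦f(k): 4:4 2:2 1:1  a_4=7
[q^5] f(1)=1,f(5)=5 ⇒ 6
n=6: 1·6 2·3 3·2 6·1  f→[1+2+3+6]=12
n=7: 7·1 1·7  f→[7+1]=8
q^8  k|8↦f(k): 8:8 4:4 2:2 1:1  a_8=15

4, 7, 6, 12, 8, 15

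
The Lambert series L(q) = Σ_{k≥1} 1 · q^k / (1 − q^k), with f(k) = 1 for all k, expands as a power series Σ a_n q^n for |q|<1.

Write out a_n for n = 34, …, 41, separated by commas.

4, 4, 9, 2, 4, 4, 8, 2

q^34  k|34↦f(k): 34:1 17:1 2:1 1:1  a_34=4
d|35:{1,5,7,35}  Σf=1+1+1+1=4
d|36:{36,18,12,9,6,4,3,2,1}  Σf=1+1+1+1+1+1+1+1+1=9
q^37  k|37↦f(k): 1:1 37:1  a_37=2
n=38: 1·38 2·19 19·2 38·1  f→[1+1+1+1]=4
d|39:{1,3,13,39}  Σf=1+1+1+1=4
d|40:{1,2,4,5,8,10,20,40}  Σf=1+1+1+1+1+1+1+1=8
q^41  k|41↦f(k): 1:1 41:1  a_41=2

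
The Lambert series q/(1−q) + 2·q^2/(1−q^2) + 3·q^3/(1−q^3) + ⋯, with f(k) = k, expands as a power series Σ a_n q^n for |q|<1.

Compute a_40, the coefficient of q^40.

a_40 = 90

d|40:{1,2,4,5,8,10,20,40}  Σf=1+2+4+5+8+10+20+40=90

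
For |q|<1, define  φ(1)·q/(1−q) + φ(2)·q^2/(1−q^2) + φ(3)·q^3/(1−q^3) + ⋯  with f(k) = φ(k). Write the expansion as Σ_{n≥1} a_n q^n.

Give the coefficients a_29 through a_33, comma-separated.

q^29  k|29↦φ(k): 1:1 29:28  a_29=29
d|30:{30,15,10,6,5,3,2,1}  Σφ=8+8+4+2+4+2+1+1=30
n=31: 1·31 31·1  φ→[1+30]=31
q^32  k|32↦φ(k): 32:16 16:8 8:4 4:2 2:1 1:1  a_32=32
[q^33] φ(1)=1,φ(3)=2,φ(11)=10,φ(33)=20 ⇒ 33

29, 30, 31, 32, 33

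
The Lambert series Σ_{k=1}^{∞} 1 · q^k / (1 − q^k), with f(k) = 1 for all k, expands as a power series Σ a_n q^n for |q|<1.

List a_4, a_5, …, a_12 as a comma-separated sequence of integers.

d|4:{1,2,4}  Σf=1+1+1=3
[q^5] f(1)=1,f(5)=1 ⇒ 2
[q^6] f(6)=1,f(3)=1,f(2)=1,f(1)=1 ⇒ 4
n=7: 1·7 7·1  f→[1+1]=2
n=8: 8·1 4·2 2·4 1·8  f→[1+1+1+1]=4
[q^9] f(1)=1,f(3)=1,f(9)=1 ⇒ 3
q^10  k|10↦f(k): 1:1 2:1 5:1 10:1  a_10=4
n=11: 11·1 1·11  f→[1+1]=2
q^12  k|12↦f(k): 12:1 6:1 4:1 3:1 2:1 1:1  a_12=6

3, 2, 4, 2, 4, 3, 4, 2, 6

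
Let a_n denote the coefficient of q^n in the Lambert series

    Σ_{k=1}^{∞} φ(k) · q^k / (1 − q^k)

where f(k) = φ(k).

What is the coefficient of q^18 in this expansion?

n=18: 18·1 9·2 6·3 3·6 2·9 1·18  φ→[6+6+2+2+1+1]=18

a_18 = 18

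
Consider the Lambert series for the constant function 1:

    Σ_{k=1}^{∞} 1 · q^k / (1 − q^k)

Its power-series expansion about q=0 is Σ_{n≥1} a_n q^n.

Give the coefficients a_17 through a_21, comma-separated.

2, 6, 2, 6, 4

d|17:{1,17}  Σf=1+1=2
[q^18] f(1)=1,f(2)=1,f(3)=1,f(6)=1,f(9)=1,f(18)=1 ⇒ 6
[q^19] f(1)=1,f(19)=1 ⇒ 2
q^20  k|20↦f(k): 1:1 2:1 4:1 5:1 10:1 20:1  a_20=6
q^21  k|21↦f(k): 1:1 3:1 7:1 21:1  a_21=4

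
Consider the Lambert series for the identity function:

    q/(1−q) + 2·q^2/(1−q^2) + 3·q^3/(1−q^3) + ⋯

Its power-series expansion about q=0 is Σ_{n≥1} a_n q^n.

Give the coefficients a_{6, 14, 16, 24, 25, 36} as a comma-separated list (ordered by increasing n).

q^6  k|6↦f(k): 6:6 3:3 2:2 1:1  a_6=12
q^14  k|14↦f(k): 14:14 7:7 2:2 1:1  a_14=24
[q^16] f(1)=1,f(2)=2,f(4)=4,f(8)=8,f(16)=16 ⇒ 31
q^24  k|24↦f(k): 1:1 2:2 3:3 4:4 6:6 8:8 12:12 24:24  a_24=60
n=25: 25·1 5·5 1·25  f→[25+5+1]=31
q^36  k|36↦f(k): 36:36 18:18 12:12 9:9 6:6 4:4 3:3 2:2 1:1  a_36=91

12, 24, 31, 60, 31, 91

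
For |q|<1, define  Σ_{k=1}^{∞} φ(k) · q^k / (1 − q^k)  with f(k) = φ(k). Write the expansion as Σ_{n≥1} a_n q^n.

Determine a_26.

[q^26] φ(26)=12,φ(13)=12,φ(2)=1,φ(1)=1 ⇒ 26

a_26 = 26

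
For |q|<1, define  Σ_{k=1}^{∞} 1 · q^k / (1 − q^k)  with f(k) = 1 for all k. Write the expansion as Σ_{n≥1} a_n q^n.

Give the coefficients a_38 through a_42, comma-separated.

[q^38] f(1)=1,f(2)=1,f(19)=1,f(38)=1 ⇒ 4
d|39:{39,13,3,1}  Σf=1+1+1+1=4
n=40: 1·40 2·20 4·10 5·8 8·5 10·4 20·2 40·1  f→[1+1+1+1+1+1+1+1]=8
[q^41] f(41)=1,f(1)=1 ⇒ 2
n=42: 1·42 2·21 3·14 6·7 7·6 14·3 21·2 42·1  f→[1+1+1+1+1+1+1+1]=8

4, 4, 8, 2, 8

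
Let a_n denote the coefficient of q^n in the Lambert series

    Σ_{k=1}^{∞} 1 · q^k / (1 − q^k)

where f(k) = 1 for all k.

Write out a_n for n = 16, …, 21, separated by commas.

5, 2, 6, 2, 6, 4

[q^16] f(1)=1,f(2)=1,f(4)=1,f(8)=1,f(16)=1 ⇒ 5
q^17  k|17↦f(k): 1:1 17:1  a_17=2
d|18:{18,9,6,3,2,1}  Σf=1+1+1+1+1+1=6
q^19  k|19↦f(k): 1:1 19:1  a_19=2
[q^20] f(20)=1,f(10)=1,f(5)=1,f(4)=1,f(2)=1,f(1)=1 ⇒ 6
q^21  k|21↦f(k): 21:1 7:1 3:1 1:1  a_21=4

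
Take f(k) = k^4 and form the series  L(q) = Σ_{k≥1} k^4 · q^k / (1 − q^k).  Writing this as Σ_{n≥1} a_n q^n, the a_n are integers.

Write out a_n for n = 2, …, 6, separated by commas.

q^2  k|2↦f(k): 1:1 2:16  a_2=17
n=3: 1·3 3·1  f→[1+81]=82
n=4: 1·4 2·2 4·1  f→[1+16+256]=273
n=5: 5·1 1·5  f→[625+1]=626
q^6  k|6↦f(k): 6:1296 3:81 2:16 1:1  a_6=1394

17, 82, 273, 626, 1394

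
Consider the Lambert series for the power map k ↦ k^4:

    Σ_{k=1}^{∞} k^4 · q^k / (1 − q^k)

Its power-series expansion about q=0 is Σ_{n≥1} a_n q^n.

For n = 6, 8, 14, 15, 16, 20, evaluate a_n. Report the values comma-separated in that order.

[q^6] f(1)=1,f(2)=16,f(3)=81,f(6)=1296 ⇒ 1394
[q^8] f(8)=4096,f(4)=256,f(2)=16,f(1)=1 ⇒ 4369
q^14  k|14↦f(k): 1:1 2:16 7:2401 14:38416  a_14=40834
[q^15] f(1)=1,f(3)=81,f(5)=625,f(15)=50625 ⇒ 51332
[q^16] f(16)=65536,f(8)=4096,f(4)=256,f(2)=16,f(1)=1 ⇒ 69905
[q^20] f(1)=1,f(2)=16,f(4)=256,f(5)=625,f(10)=10000,f(20)=160000 ⇒ 170898

1394, 4369, 40834, 51332, 69905, 170898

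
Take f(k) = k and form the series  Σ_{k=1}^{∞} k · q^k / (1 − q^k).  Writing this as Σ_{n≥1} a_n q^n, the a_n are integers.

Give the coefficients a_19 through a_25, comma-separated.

20, 42, 32, 36, 24, 60, 31

d|19:{1,19}  Σf=1+19=20
n=20: 1·20 2·10 4·5 5·4 10·2 20·1  f→[1+2+4+5+10+20]=42
n=21: 21·1 7·3 3·7 1·21  f→[21+7+3+1]=32
[q^22] f(1)=1,f(2)=2,f(11)=11,f(22)=22 ⇒ 36
q^23  k|23↦f(k): 1:1 23:23  a_23=24
[q^24] f(1)=1,f(2)=2,f(3)=3,f(4)=4,f(6)=6,f(8)=8,f(12)=12,f(24)=24 ⇒ 60
[q^25] f(25)=25,f(5)=5,f(1)=1 ⇒ 31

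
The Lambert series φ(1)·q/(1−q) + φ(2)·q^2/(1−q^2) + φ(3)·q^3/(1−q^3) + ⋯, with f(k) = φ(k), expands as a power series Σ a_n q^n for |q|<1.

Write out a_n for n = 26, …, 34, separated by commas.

d|26:{26,13,2,1}  Σφ=12+12+1+1=26
q^27  k|27↦φ(k): 27:18 9:6 3:2 1:1  a_27=27
q^28  k|28↦φ(k): 28:12 14:6 7:6 4:2 2:1 1:1  a_28=28
d|29:{29,1}  Σφ=28+1=29
d|30:{1,2,3,5,6,10,15,30}  Σφ=1+1+2+4+2+4+8+8=30
d|31:{31,1}  Σφ=30+1=31
n=32: 1·32 2·16 4·8 8·4 16·2 32·1  φ→[1+1+2+4+8+16]=32
[q^33] φ(1)=1,φ(3)=2,φ(11)=10,φ(33)=20 ⇒ 33
d|34:{1,2,17,34}  Σφ=1+1+16+16=34

26, 27, 28, 29, 30, 31, 32, 33, 34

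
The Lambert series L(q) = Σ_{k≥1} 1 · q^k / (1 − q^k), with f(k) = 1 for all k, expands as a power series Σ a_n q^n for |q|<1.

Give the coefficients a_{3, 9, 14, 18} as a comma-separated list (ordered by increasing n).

2, 3, 4, 6

d|3:{1,3}  Σf=1+1=2
d|9:{9,3,1}  Σf=1+1+1=3
d|14:{1,2,7,14}  Σf=1+1+1+1=4
q^18  k|18↦f(k): 1:1 2:1 3:1 6:1 9:1 18:1  a_18=6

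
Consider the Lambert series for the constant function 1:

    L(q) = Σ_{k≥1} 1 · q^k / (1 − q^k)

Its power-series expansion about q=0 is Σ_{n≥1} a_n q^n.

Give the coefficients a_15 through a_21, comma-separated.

4, 5, 2, 6, 2, 6, 4

[q^15] f(1)=1,f(3)=1,f(5)=1,f(15)=1 ⇒ 4
d|16:{16,8,4,2,1}  Σf=1+1+1+1+1=5
n=17: 1·17 17·1  f→[1+1]=2
[q^18] f(18)=1,f(9)=1,f(6)=1,f(3)=1,f(2)=1,f(1)=1 ⇒ 6
[q^19] f(19)=1,f(1)=1 ⇒ 2
[q^20] f(20)=1,f(10)=1,f(5)=1,f(4)=1,f(2)=1,f(1)=1 ⇒ 6
d|21:{1,3,7,21}  Σf=1+1+1+1=4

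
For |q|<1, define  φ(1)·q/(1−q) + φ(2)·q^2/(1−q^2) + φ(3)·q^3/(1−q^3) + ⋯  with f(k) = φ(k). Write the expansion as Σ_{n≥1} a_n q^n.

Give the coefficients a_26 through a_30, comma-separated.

q^26  k|26↦φ(k): 1:1 2:1 13:12 26:12  a_26=26
n=27: 27·1 9·3 3·9 1·27  φ→[18+6+2+1]=27
d|28:{1,2,4,7,14,28}  Σφ=1+1+2+6+6+12=28
[q^29] φ(29)=28,φ(1)=1 ⇒ 29
n=30: 1·30 2·15 3·10 5·6 6·5 10·3 15·2 30·1  φ→[1+1+2+4+2+4+8+8]=30

26, 27, 28, 29, 30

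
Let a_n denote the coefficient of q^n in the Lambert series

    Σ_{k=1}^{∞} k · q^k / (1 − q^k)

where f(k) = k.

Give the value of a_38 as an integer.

q^38  k|38↦f(k): 38:38 19:19 2:2 1:1  a_38=60

a_38 = 60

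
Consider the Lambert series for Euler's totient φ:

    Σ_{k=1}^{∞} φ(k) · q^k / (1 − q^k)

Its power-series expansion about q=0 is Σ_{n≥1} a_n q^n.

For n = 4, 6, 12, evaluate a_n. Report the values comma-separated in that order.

d|4:{1,2,4}  Σφ=1+1+2=4
d|6:{1,2,3,6}  Σφ=1+1+2+2=6
d|12:{12,6,4,3,2,1}  Σφ=4+2+2+2+1+1=12

4, 6, 12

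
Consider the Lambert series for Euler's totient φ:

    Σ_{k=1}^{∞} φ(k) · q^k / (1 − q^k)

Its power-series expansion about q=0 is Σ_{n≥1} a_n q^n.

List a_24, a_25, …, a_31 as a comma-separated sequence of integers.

q^24  k|24↦φ(k): 1:1 2:1 3:2 4:2 6:2 8:4 12:4 24:8  a_24=24
[q^25] φ(1)=1,φ(5)=4,φ(25)=20 ⇒ 25
[q^26] φ(1)=1,φ(2)=1,φ(13)=12,φ(26)=12 ⇒ 26
n=27: 1·27 3·9 9·3 27·1  φ→[1+2+6+18]=27
d|28:{28,14,7,4,2,1}  Σφ=12+6+6+2+1+1=28
[q^29] φ(1)=1,φ(29)=28 ⇒ 29
q^30  k|30↦φ(k): 30:8 15:8 10:4 6:2 5:4 3:2 2:1 1:1  a_30=30
n=31: 1·31 31·1  φ→[1+30]=31

24, 25, 26, 27, 28, 29, 30, 31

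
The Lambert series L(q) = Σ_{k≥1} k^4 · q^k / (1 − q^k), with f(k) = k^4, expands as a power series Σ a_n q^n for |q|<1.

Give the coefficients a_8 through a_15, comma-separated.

[q^8] f(1)=1,f(2)=16,f(4)=256,f(8)=4096 ⇒ 4369
n=9: 9·1 3·3 1·9  f→[6561+81+1]=6643
d|10:{1,2,5,10}  Σf=1+16+625+10000=10642
n=11: 1·11 11·1  f→[1+14641]=14642
[q^12] f(12)=20736,f(6)=1296,f(4)=256,f(3)=81,f(2)=16,f(1)=1 ⇒ 22386
q^13  k|13↦f(k): 13:28561 1:1  a_13=28562
n=14: 14·1 7·2 2·7 1·14  f→[38416+2401+16+1]=40834
n=15: 1·15 3·5 5·3 15·1  f→[1+81+625+50625]=51332

4369, 6643, 10642, 14642, 22386, 28562, 40834, 51332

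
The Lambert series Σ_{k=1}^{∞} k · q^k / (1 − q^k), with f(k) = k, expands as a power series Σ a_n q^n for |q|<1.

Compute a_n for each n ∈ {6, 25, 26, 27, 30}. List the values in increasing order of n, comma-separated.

12, 31, 42, 40, 72

d|6:{6,3,2,1}  Σf=6+3+2+1=12
n=25: 1·25 5·5 25·1  f→[1+5+25]=31
[q^26] f(26)=26,f(13)=13,f(2)=2,f(1)=1 ⇒ 42
n=27: 1·27 3·9 9·3 27·1  f→[1+3+9+27]=40
[q^30] f(30)=30,f(15)=15,f(10)=10,f(6)=6,f(5)=5,f(3)=3,f(2)=2,f(1)=1 ⇒ 72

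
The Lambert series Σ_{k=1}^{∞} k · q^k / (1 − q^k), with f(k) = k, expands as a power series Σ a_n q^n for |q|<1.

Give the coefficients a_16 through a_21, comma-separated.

[q^16] f(16)=16,f(8)=8,f(4)=4,f(2)=2,f(1)=1 ⇒ 31
[q^17] f(1)=1,f(17)=17 ⇒ 18
n=18: 18·1 9·2 6·3 3·6 2·9 1·18  f→[18+9+6+3+2+1]=39
[q^19] f(19)=19,f(1)=1 ⇒ 20
n=20: 1·20 2·10 4·5 5·4 10·2 20·1  f→[1+2+4+5+10+20]=42
n=21: 21·1 7·3 3·7 1·21  f→[21+7+3+1]=32

31, 18, 39, 20, 42, 32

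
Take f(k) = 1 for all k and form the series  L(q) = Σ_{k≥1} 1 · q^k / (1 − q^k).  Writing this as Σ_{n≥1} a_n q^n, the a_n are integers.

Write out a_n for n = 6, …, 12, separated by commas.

q^6  k|6↦f(k): 1:1 2:1 3:1 6:1  a_6=4
q^7  k|7↦f(k): 7:1 1:1  a_7=2
n=8: 1·8 2·4 4·2 8·1  f→[1+1+1+1]=4
d|9:{1,3,9}  Σf=1+1+1=3
d|10:{1,2,5,10}  Σf=1+1+1+1=4
q^11  k|11↦f(k): 1:1 11:1  a_11=2
q^12  k|12↦f(k): 12:1 6:1 4:1 3:1 2:1 1:1  a_12=6

4, 2, 4, 3, 4, 2, 6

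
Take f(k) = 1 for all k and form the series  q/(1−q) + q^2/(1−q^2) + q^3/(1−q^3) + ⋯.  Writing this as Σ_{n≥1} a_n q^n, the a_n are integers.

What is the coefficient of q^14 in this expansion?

a_14 = 4

d|14:{1,2,7,14}  Σf=1+1+1+1=4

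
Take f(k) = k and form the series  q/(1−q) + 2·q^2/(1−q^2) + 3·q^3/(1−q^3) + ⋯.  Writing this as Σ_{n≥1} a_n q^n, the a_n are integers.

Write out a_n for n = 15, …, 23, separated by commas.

q^15  k|15↦f(k): 1:1 3:3 5:5 15:15  a_15=24
q^16  k|16↦f(k): 16:16 8:8 4:4 2:2 1:1  a_16=31
q^17  k|17↦f(k): 17:17 1:1  a_17=18
[q^18] f(1)=1,f(2)=2,f(3)=3,f(6)=6,f(9)=9,f(18)=18 ⇒ 39
q^19  k|19↦f(k): 1:1 19:19  a_19=20
[q^20] f(20)=20,f(10)=10,f(5)=5,f(4)=4,f(2)=2,f(1)=1 ⇒ 42
d|21:{1,3,7,21}  Σf=1+3+7+21=32
[q^22] f(1)=1,f(2)=2,f(11)=11,f(22)=22 ⇒ 36
[q^23] f(23)=23,f(1)=1 ⇒ 24

24, 31, 18, 39, 20, 42, 32, 36, 24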